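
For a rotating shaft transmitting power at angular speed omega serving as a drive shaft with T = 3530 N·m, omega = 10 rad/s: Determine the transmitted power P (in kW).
Model: a rotating shaft transmitting power at angular speed omega, so P = T·omega.
Substitute:
  P = 3530 × 10
  P = 35300 W
Convert: P = 35300 W = 35.3 kW
Final answer: P = 35.3 kW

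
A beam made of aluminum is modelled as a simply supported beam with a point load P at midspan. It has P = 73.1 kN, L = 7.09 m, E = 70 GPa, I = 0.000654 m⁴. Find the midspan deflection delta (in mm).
Model: a simply supported beam with a point load P at midspan, so delta = (P·L^3) / (48·E·I).
Convert to SI units:
  P = 73.1 kN = 73100 N
  E = 70 GPa = 7 × 10¹⁰ Pa
Substitute:
  delta = (73100 × 7.09^3) / (48 × (7 × 10¹⁰) × 0.000654)
  delta = 0.01186 m
Convert: delta = 0.01186 m = 11.86 mm
Final answer: delta = 11.86 mm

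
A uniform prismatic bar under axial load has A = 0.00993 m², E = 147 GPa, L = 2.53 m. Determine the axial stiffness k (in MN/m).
Model: a uniform prismatic bar under axial load, so k = (A·E) / L.
Convert to SI units:
  E = 147 GPa = 1.47 × 10¹¹ Pa
Substitute:
  k = (0.00993 × (1.47 × 10¹¹)) / 2.53
  k = 5.77 × 10⁸ N/m
Convert: k = 5.77 × 10⁸ N/m = 577 MN/m
Final answer: k = 577 MN/m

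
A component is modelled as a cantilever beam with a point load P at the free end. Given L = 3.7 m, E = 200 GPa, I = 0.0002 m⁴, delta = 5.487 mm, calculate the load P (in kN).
Model: a cantilever beam with a point load P at the free end, so delta = (P·L^3) / (3·E·I).
Solve for P: P = (3·delta·E·I) / L^3.
Convert to SI units:
  E = 200 GPa = 2 × 10¹¹ Pa
  delta = 5.487 mm = 0.005487 m
Substitute:
  P = (3 × 0.005487 × (2 × 10¹¹) × 0.0002) / 3.7^3
  P = 13000 N
Convert: P = 13000 N = 13 kN
Final answer: P = 13 kN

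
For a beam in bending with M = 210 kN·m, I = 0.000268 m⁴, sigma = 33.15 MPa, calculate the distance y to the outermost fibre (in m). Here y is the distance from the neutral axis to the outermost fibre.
Model: a beam in bending, so sigma = (M·y) / I.
Solve for y: y = (sigma·I) / M.
Convert to SI units:
  M = 210 kN·m = 210000 N·m
  sigma = 33.15 MPa = 3.315 × 10⁷ Pa
Substitute:
  y = ((3.315 × 10⁷) × 0.000268) / 210000
  y = 0.04231 m
Final answer: y = 0.04231 m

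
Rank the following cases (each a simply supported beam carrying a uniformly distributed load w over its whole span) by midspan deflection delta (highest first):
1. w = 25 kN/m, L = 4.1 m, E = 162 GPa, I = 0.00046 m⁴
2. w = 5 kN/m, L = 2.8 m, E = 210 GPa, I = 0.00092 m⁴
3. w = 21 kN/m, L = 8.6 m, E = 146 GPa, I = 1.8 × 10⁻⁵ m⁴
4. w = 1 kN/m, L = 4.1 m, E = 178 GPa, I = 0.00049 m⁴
Model: a simply supported beam carrying a uniformly distributed load w over its whole span, so delta = (5·w·L^4) / (384·E·I) (SI units).
  Case 1: delta = (5 × 25000 × 4.1^4) / (384 × (1.62 × 10¹¹) × 0.00046) = 0.001234 m = 1.234 mm
  Case 2: delta = (5 × 5000 × 2.8^4) / (384 × (2.1 × 10¹¹) × 0.00092) = 2.071 × 10⁻⁵ m = 0.02071 mm
  Case 3: delta = (5 × 21000 × 8.6^4) / (384 × (1.46 × 10¹¹) × (1.8 × 10⁻⁵)) = 0.5691 m = 569.1 mm
  Case 4: delta = (5 × 1000 × 4.1^4) / (384 × (1.78 × 10¹¹) × 0.00049) = 4.219 × 10⁻⁵ m = 0.04219 mm
Ordering: 569.1 mm (case 3) > 1.234 mm (case 1) > 0.04219 mm (case 4) > 0.02071 mm (case 2)
Final answer: 3, 1, 4, 2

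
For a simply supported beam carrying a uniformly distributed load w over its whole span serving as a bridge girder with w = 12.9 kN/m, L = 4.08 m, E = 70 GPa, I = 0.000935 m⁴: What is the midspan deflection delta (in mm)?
Model: a simply supported beam carrying a uniformly distributed load w over its whole span, so delta = (5·w·L^4) / (384·E·I).
Convert to SI units:
  w = 12.9 kN/m = 12900 N/m
  E = 70 GPa = 7 × 10¹⁰ Pa
Substitute:
  delta = (5 × 12900 × 4.08^4) / (384 × (7 × 10¹⁰) × 0.000935)
  delta = 0.0007111 m
Convert: delta = 0.0007111 m = 0.7111 mm
Final answer: delta = 0.7111 mm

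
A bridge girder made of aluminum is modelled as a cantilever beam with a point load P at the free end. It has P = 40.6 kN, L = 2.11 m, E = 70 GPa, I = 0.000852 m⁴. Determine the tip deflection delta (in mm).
Model: a cantilever beam with a point load P at the free end, so delta = (P·L^3) / (3·E·I).
Convert to SI units:
  P = 40.6 kN = 40600 N
  E = 70 GPa = 7 × 10¹⁰ Pa
Substitute:
  delta = (40600 × 2.11^3) / (3 × (7 × 10¹⁰) × 0.000852)
  delta = 0.002132 m
Convert: delta = 0.002132 m = 2.132 mm
Final answer: delta = 2.132 mm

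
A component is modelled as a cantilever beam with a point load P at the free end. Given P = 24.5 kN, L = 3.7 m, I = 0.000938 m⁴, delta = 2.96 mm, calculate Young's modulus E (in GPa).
Model: a cantilever beam with a point load P at the free end, so delta = (P·L^3) / (3·E·I).
Solve for E: E = (P·L^3) / (3·delta·I).
Convert to SI units:
  P = 24.5 kN = 24500 N
  delta = 2.96 mm = 0.00296 m
Substitute:
  E = (24500 × 3.7^3) / (3 × 0.00296 × 0.000938)
  E = 1.49 × 10¹¹ Pa
Convert: E = 1.49 × 10¹¹ Pa = 149 GPa
Final answer: E = 149 GPa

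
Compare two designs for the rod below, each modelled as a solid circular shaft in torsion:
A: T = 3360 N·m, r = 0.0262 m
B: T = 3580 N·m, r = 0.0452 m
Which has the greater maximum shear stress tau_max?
Model: a solid circular shaft in torsion, so tau_max = (2·T) / (π·r^3) (SI units).
  A: tau_max = (2 × 3360) / (π × 0.0262^3) = 1.189 × 10⁸ Pa = 118.9 MPa
  B: tau_max = (2 × 3580) / (π × 0.0452^3) = 2.468 × 10⁷ Pa = 24.68 MPa
118.9 MPa > 24.68 MPa, so A is larger.
Final answer: A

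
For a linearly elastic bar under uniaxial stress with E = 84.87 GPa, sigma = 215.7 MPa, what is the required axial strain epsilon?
Model: a linearly elastic bar under uniaxial stress, so sigma = E·epsilon.
Solve for epsilon: epsilon = sigma / E.
Convert to SI units:
  E = 84.87 GPa = 8.487 × 10¹⁰ Pa
  sigma = 215.7 MPa = 2.157 × 10⁸ Pa
Substitute:
  epsilon = (2.157 × 10⁸) / (8.487 × 10¹⁰)
  epsilon = 0.002542
Final answer: epsilon = 0.002542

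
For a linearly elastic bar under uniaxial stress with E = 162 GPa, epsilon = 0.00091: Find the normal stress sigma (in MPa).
Model: a linearly elastic bar under uniaxial stress, so sigma = E·epsilon.
Convert to SI units:
  E = 162 GPa = 1.62 × 10¹¹ Pa
Substitute:
  sigma = (1.62 × 10¹¹) × 0.00091
  sigma = 1.474 × 10⁸ Pa
Convert: sigma = 1.474 × 10⁸ Pa = 147.4 MPa
Final answer: sigma = 147.4 MPa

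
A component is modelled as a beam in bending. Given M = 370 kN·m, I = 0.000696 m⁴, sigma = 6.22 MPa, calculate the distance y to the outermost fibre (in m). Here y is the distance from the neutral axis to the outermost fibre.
Model: a beam in bending, so sigma = (M·y) / I.
Solve for y: y = (sigma·I) / M.
Convert to SI units:
  M = 370 kN·m = 370000 N·m
  sigma = 6.22 MPa = 6.22 × 10⁶ Pa
Substitute:
  y = ((6.22 × 10⁶) × 0.000696) / 370000
  y = 0.0117 m
Final answer: y = 0.0117 m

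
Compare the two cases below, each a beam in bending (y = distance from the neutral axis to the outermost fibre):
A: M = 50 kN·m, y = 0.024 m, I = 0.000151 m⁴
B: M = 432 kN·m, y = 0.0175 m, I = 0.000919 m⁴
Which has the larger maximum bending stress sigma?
Model: a beam in bending (y = distance from the neutral axis to the outermost fibre), so sigma = (M·y) / I (SI units).
  A: sigma = (50000 × 0.024) / 0.000151 = 7.947 × 10⁶ Pa = 7.947 MPa
  B: sigma = (432000 × 0.0175) / 0.000919 = 8.226 × 10⁶ Pa = 8.226 MPa
8.226 MPa > 7.947 MPa, so B is larger.
Final answer: B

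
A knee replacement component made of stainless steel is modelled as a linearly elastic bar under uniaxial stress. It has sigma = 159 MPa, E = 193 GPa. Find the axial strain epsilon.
Model: a linearly elastic bar under uniaxial stress, so epsilon = sigma / E.
Convert to SI units:
  sigma = 159 MPa = 1.59 × 10⁸ Pa
  E = 193 GPa = 1.93 × 10¹¹ Pa
Substitute:
  epsilon = (1.59 × 10⁸) / (1.93 × 10¹¹)
  epsilon = 0.0008238
Final answer: epsilon = 0.0008238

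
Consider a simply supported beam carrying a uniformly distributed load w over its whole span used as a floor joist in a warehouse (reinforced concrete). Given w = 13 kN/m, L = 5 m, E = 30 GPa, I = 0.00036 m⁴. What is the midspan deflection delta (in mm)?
Model: a simply supported beam carrying a uniformly distributed load w over its whole span, so delta = (5·w·L^4) / (384·E·I).
Convert to SI units:
  w = 13 kN/m = 13000 N/m
  E = 30 GPa = 3 × 10¹⁰ Pa
Substitute:
  delta = (5 × 13000 × 5^4) / (384 × (3 × 10¹⁰) × 0.00036)
  delta = 0.009796 m
Convert: delta = 0.009796 m = 9.796 mm
Final answer: delta = 9.796 mm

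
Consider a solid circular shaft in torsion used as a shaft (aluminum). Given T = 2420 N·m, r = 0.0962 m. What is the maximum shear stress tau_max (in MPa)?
Model: a solid circular shaft in torsion, so tau_max = (2·T) / (π·r^3).
Substitute:
  tau_max = (2 × 2420) / (π × 0.0962^3)
  tau_max = 1.73 × 10⁶ Pa
Convert: tau_max = 1.73 × 10⁶ Pa = 1.73 MPa
Final answer: tau_max = 1.73 MPa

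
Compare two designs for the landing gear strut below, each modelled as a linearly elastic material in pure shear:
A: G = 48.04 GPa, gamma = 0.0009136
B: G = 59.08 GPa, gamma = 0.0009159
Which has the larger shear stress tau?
Model: a linearly elastic material in pure shear, so tau = G·gamma (SI units).
  A: tau = (4.804 × 10¹⁰) × 0.0009136 = 4.389 × 10⁷ Pa = 43.89 MPa
  B: tau = (5.908 × 10¹⁰) × 0.0009159 = 5.411 × 10⁷ Pa = 54.11 MPa
54.11 MPa > 43.89 MPa, so B is larger.
Final answer: B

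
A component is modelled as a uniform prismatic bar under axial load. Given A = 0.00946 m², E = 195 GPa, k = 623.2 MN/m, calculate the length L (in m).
Model: a uniform prismatic bar under axial load, so k = (A·E) / L.
Solve for L: L = (A·E) / k.
Convert to SI units:
  E = 195 GPa = 1.95 × 10¹¹ Pa
  k = 623.2 MN/m = 6.232 × 10⁸ N/m
Substitute:
  L = (0.00946 × (1.95 × 10¹¹)) / (6.232 × 10⁸)
  L = 2.96 m
Final answer: L = 2.96 m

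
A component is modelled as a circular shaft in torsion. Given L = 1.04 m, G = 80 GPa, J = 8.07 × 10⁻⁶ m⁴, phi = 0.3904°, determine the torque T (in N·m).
Model: a circular shaft in torsion, so phi = (T·L) / (G·J).
Solve for T: T = (phi·G·J) / L.
Convert to SI units:
  G = 80 GPa = 8 × 10¹⁰ Pa
  phi = 0.3904° = 0.006814 rad
Substitute:
  T = (0.006814 × (8 × 10¹⁰) × (8.07 × 10⁻⁶)) / 1.04
  T = 4230 N·m
Final answer: T = 4230 N·m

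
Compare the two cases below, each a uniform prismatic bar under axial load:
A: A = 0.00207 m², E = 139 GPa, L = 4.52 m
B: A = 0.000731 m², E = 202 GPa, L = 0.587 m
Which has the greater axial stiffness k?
Model: a uniform prismatic bar under axial load, so k = (A·E) / L (SI units).
  A: k = (0.00207 × (1.39 × 10¹¹)) / 4.52 = 6.366 × 10⁷ N/m = 63.66 MN/m
  B: k = (0.000731 × (2.02 × 10¹¹)) / 0.587 = 2.516 × 10⁸ N/m = 251.6 MN/m
251.6 MN/m > 63.66 MN/m, so B is larger.
Final answer: B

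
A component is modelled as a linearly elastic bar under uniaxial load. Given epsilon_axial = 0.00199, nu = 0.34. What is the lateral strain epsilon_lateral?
Model: a linearly elastic bar under uniaxial load, so epsilon_lateral = -nu·epsilon_axial.
Substitute:
  epsilon_lateral = -(0.34 × 0.00199)
  epsilon_lateral = -0.0006766
Final answer: epsilon_lateral = -0.0006766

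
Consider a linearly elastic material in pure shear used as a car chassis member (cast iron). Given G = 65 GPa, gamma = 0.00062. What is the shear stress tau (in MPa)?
Model: a linearly elastic material in pure shear, so tau = G·gamma.
Convert to SI units:
  G = 65 GPa = 6.5 × 10¹⁰ Pa
Substitute:
  tau = (6.5 × 10¹⁰) × 0.00062
  tau = 4.03 × 10⁷ Pa
Convert: tau = 4.03 × 10⁷ Pa = 40.3 MPa
Final answer: tau = 40.3 MPa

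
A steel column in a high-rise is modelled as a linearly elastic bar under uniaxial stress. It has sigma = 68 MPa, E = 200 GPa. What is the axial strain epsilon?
Model: a linearly elastic bar under uniaxial stress, so epsilon = sigma / E.
Convert to SI units:
  sigma = 68 MPa = 6.8 × 10⁷ Pa
  E = 200 GPa = 2 × 10¹¹ Pa
Substitute:
  epsilon = (6.8 × 10⁷) / (2 × 10¹¹)
  epsilon = 0.00034
Final answer: epsilon = 0.00034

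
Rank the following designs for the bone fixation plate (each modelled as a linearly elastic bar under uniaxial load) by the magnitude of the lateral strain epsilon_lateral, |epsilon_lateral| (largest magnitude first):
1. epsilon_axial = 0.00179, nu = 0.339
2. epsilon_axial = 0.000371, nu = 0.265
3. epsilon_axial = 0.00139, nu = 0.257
Model: a linearly elastic bar under uniaxial load, so epsilon_lateral = -nu·epsilon_axial (SI units).
  Case 1: epsilon_lateral = -(0.339 × 0.00179) = -0.0006068
  Case 2: epsilon_lateral = -(0.265 × 0.000371) = -9.832 × 10⁻⁵
  Case 3: epsilon_lateral = -(0.257 × 0.00139) = -0.0003572
Ordering by |epsilon_lateral|: 0.0006068 (case 1) > 0.0003572 (case 3) > 9.832 × 10⁻⁵ (case 2)
Final answer: 1, 3, 2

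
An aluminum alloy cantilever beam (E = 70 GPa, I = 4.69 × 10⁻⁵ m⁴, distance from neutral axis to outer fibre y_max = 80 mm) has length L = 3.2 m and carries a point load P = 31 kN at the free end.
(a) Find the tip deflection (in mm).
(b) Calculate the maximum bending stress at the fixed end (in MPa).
(a) Tip deflection of a cantilever with an end point load: δ = P·L^3 / (3·E·I). Convert P = 31 kN = 31000 N, E = 70 GPa = 7 × 10¹⁰ Pa.
  δ = (31000 × 3.2^3) / (3 × (7 × 10¹⁰) × (4.69 × 10⁻⁵)) = 0.1031 m = 103.1 mm
(b) Maximum bending moment at the fixed end: M = P·L = 31000 × 3.2 = 99200 N·m. Convert y_max = 80 mm = 0.08 m.
  σ = M·y_max / I = (99200 × 0.08) / (4.69 × 10⁻⁵) = 1.692 × 10⁸ Pa = 169.2 MPa
Final answer: (a) δ = 103.1 mm, (b) σ = 169.2 MPa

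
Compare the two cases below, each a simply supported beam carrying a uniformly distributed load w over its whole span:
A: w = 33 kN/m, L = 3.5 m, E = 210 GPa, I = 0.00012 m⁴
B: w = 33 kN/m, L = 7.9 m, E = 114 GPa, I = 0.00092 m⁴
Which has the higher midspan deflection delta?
Model: a simply supported beam carrying a uniformly distributed load w over its whole span, so delta = (5·w·L^4) / (384·E·I) (SI units).
  A: delta = (5 × 33000 × 3.5^4) / (384 × (2.1 × 10¹¹) × 0.00012) = 0.002559 m = 2.559 mm
  B: delta = (5 × 33000 × 7.9^4) / (384 × (1.14 × 10¹¹) × 0.00092) = 0.01596 m = 15.96 mm
15.96 mm > 2.559 mm, so B is larger.
Final answer: B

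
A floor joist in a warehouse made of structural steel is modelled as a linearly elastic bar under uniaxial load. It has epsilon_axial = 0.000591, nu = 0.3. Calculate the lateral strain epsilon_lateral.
Model: a linearly elastic bar under uniaxial load, so epsilon_lateral = -nu·epsilon_axial.
Substitute:
  epsilon_lateral = -(0.3 × 0.000591)
  epsilon_lateral = -0.0001773
Final answer: epsilon_lateral = -0.0001773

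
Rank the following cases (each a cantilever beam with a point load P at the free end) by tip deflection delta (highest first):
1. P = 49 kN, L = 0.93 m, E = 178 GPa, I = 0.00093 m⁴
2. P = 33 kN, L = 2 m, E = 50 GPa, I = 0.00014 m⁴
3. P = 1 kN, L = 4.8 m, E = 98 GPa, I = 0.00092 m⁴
Model: a cantilever beam with a point load P at the free end, so delta = (P·L^3) / (3·E·I) (SI units).
  Case 1: delta = (49000 × 0.93^3) / (3 × (1.78 × 10¹¹) × 0.00093) = 7.936 × 10⁻⁵ m = 0.07936 mm
  Case 2: delta = (33000 × 2^3) / (3 × (5 × 10¹⁰) × 0.00014) = 0.01257 m = 12.57 mm
  Case 3: delta = (1000 × 4.8^3) / (3 × (9.8 × 10¹⁰) × 0.00092) = 0.0004089 m = 0.4089 mm
Ordering: 12.57 mm (case 2) > 0.4089 mm (case 3) > 0.07936 mm (case 1)
Final answer: 2, 3, 1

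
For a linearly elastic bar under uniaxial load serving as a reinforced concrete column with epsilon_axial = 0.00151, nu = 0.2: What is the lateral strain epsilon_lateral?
Model: a linearly elastic bar under uniaxial load, so epsilon_lateral = -nu·epsilon_axial.
Substitute:
  epsilon_lateral = -(0.2 × 0.00151)
  epsilon_lateral = -0.000302
Final answer: epsilon_lateral = -0.000302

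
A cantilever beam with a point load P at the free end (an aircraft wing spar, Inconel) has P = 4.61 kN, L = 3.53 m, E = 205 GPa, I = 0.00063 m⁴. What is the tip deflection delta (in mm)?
Model: a cantilever beam with a point load P at the free end, so delta = (P·L^3) / (3·E·I).
Convert to SI units:
  P = 4.61 kN = 4610 N
  E = 205 GPa = 2.05 × 10¹¹ Pa
Substitute:
  delta = (4610 × 3.53^3) / (3 × (2.05 × 10¹¹) × 0.00063)
  delta = 0.0005234 m
Convert: delta = 0.0005234 m = 0.5234 mm
Final answer: delta = 0.5234 mm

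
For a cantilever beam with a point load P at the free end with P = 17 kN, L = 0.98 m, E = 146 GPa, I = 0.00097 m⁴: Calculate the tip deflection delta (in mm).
Model: a cantilever beam with a point load P at the free end, so delta = (P·L^3) / (3·E·I).
Convert to SI units:
  P = 17 kN = 17000 N
  E = 146 GPa = 1.46 × 10¹¹ Pa
Substitute:
  delta = (17000 × 0.98^3) / (3 × (1.46 × 10¹¹) × 0.00097)
  delta = 3.766 × 10⁻⁵ m
Convert: delta = 3.766 × 10⁻⁵ m = 0.03766 mm
Final answer: delta = 0.03766 mm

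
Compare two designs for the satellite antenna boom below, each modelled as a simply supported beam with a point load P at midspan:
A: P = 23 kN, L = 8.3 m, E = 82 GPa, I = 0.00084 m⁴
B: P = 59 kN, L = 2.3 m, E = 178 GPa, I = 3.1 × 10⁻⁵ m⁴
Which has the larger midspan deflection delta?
Model: a simply supported beam with a point load P at midspan, so delta = (P·L^3) / (48·E·I) (SI units).
  A: delta = (23000 × 8.3^3) / (48 × (8.2 × 10¹⁰) × 0.00084) = 0.003978 m = 3.978 mm
  B: delta = (59000 × 2.3^3) / (48 × (1.78 × 10¹¹) × (3.1 × 10⁻⁵)) = 0.00271 m = 2.71 mm
3.978 mm > 2.71 mm, so A is larger.
Final answer: A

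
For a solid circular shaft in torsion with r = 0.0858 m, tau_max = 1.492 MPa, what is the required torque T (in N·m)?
Model: a solid circular shaft in torsion, so tau_max = (2·T) / (π·r^3).
Solve for T: T = (π·tau_max·r^3) / 2.
Convert to SI units:
  tau_max = 1.492 MPa = 1.492 × 10⁶ Pa
Substitute:
  T = (π × (1.492 × 10⁶) × 0.0858^3) / 2
  T = 1480 N·m
Final answer: T = 1480 N·m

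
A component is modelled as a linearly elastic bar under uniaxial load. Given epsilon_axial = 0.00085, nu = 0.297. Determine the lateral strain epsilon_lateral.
Model: a linearly elastic bar under uniaxial load, so epsilon_lateral = -nu·epsilon_axial.
Substitute:
  epsilon_lateral = -(0.297 × 0.00085)
  epsilon_lateral = -0.0002524
Final answer: epsilon_lateral = -0.0002524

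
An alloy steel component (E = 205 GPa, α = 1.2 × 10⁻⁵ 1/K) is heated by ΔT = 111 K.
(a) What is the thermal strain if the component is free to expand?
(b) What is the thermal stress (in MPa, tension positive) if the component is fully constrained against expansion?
(a) Free thermal strain ε_th = α·ΔT = (1.2 × 10⁻⁵) × 111 = 0.001332
(b) Fully constrained, the expansion is suppressed, so σ = -E·α·ΔT. Convert E = 205 GPa = 2.05 × 10¹¹ Pa.
  σ = -(2.05 × 10¹¹) × (1.2 × 10⁻⁵) × 111 = -2.731 × 10⁸ Pa = -273.1 MPa (compressive)
Final answer: (a) ε_th = 0.001332, (b) σ = -273.1 MPa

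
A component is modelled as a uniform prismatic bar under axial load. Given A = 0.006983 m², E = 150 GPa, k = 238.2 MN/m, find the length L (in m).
Model: a uniform prismatic bar under axial load, so k = (A·E) / L.
Solve for L: L = (A·E) / k.
Convert to SI units:
  E = 150 GPa = 1.5 × 10¹¹ Pa
  k = 238.2 MN/m = 2.382 × 10⁸ N/m
Substitute:
  L = (0.006983 × (1.5 × 10¹¹)) / (2.382 × 10⁸)
  L = 4.397 m
Final answer: L = 4.397 m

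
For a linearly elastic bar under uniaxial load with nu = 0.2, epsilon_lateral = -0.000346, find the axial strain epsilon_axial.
Model: a linearly elastic bar under uniaxial load, so epsilon_lateral = -nu·epsilon_axial.
Solve for epsilon_axial: epsilon_axial = -epsilon_lateral / nu.
Substitute:
  epsilon_axial = -(-0.000346) / 0.2
  epsilon_axial = 0.00173
Final answer: epsilon_axial = 0.00173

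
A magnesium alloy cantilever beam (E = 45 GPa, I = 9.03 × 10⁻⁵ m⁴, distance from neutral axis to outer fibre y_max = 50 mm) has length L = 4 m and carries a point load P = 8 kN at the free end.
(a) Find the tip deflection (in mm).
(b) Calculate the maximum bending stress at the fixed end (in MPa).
(a) Tip deflection of a cantilever with an end point load: δ = P·L^3 / (3·E·I). Convert P = 8 kN = 8000 N, E = 45 GPa = 4.5 × 10¹⁰ Pa.
  δ = (8000 × 4^3) / (3 × (4.5 × 10¹⁰) × (9.03 × 10⁻⁵)) = 0.042 m = 42 mm
(b) Maximum bending moment at the fixed end: M = P·L = 8000 × 4 = 32000 N·m. Convert y_max = 50 mm = 0.05 m.
  σ = M·y_max / I = (32000 × 0.05) / (9.03 × 10⁻⁵) = 1.772 × 10⁷ Pa = 17.72 MPa
Final answer: (a) δ = 42 mm, (b) σ = 17.72 MPa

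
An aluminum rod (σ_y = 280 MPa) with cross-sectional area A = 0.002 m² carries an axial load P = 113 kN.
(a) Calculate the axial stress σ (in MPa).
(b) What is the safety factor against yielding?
(a) Axial stress σ = P/A. Convert P = 113 kN = 113000 N.
  σ = 113000 / 0.002 = 5.65 × 10⁷ Pa = 56.5 MPa
(b) Safety factor SF = σ_y/σ = 280 / 56.5 = 4.956
Final answer: (a) σ = 56.5 MPa, (b) SF = 4.956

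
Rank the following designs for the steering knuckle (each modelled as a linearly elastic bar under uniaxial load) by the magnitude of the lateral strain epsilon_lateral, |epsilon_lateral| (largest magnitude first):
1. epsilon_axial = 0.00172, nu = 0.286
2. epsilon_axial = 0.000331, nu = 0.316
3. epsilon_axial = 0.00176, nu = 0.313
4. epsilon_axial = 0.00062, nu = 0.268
Model: a linearly elastic bar under uniaxial load, so epsilon_lateral = -nu·epsilon_axial (SI units).
  Case 1: epsilon_lateral = -(0.286 × 0.00172) = -0.0004919
  Case 2: epsilon_lateral = -(0.316 × 0.000331) = -0.0001046
  Case 3: epsilon_lateral = -(0.313 × 0.00176) = -0.0005509
  Case 4: epsilon_lateral = -(0.268 × 0.00062) = -0.0001662
Ordering by |epsilon_lateral|: 0.0005509 (case 3) > 0.0004919 (case 1) > 0.0001662 (case 4) > 0.0001046 (case 2)
Final answer: 3, 1, 4, 2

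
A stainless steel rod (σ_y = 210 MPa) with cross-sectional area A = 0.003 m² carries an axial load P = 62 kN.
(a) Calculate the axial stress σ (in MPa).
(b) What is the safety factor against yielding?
(a) Axial stress σ = P/A. Convert P = 62 kN = 62000 N.
  σ = 62000 / 0.003 = 2.067 × 10⁷ Pa = 20.67 MPa
(b) Safety factor SF = σ_y/σ = 210 / 20.67 = 10.16
Final answer: (a) σ = 20.67 MPa, (b) SF = 10.16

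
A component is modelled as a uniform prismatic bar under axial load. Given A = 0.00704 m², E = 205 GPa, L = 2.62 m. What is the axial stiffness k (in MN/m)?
Model: a uniform prismatic bar under axial load, so k = (A·E) / L.
Convert to SI units:
  E = 205 GPa = 2.05 × 10¹¹ Pa
Substitute:
  k = (0.00704 × (2.05 × 10¹¹)) / 2.62
  k = 5.508 × 10⁸ N/m
Convert: k = 5.508 × 10⁸ N/m = 550.8 MN/m
Final answer: k = 550.8 MN/m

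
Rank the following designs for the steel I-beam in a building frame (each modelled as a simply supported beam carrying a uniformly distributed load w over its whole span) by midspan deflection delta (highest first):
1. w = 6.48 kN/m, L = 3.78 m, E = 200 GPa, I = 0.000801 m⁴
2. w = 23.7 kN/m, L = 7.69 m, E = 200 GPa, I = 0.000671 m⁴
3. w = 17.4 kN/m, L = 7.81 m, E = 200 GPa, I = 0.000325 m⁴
Model: a simply supported beam carrying a uniformly distributed load w over its whole span, so delta = (5·w·L^4) / (384·E·I) (SI units).
  Case 1: delta = (5 × 6480 × 3.78^4) / (384 × (2 × 10¹¹) × 0.000801) = 0.0001075 m = 0.1075 mm
  Case 2: delta = (5 × 23700 × 7.69^4) / (384 × (2 × 10¹¹) × 0.000671) = 0.008042 m = 8.042 mm
  Case 3: delta = (5 × 17400 × 7.81^4) / (384 × (2 × 10¹¹) × 0.000325) = 0.01297 m = 12.97 mm
Ordering: 12.97 mm (case 3) > 8.042 mm (case 2) > 0.1075 mm (case 1)
Final answer: 3, 2, 1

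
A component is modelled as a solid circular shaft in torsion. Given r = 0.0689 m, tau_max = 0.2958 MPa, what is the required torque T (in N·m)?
Model: a solid circular shaft in torsion, so tau_max = (2·T) / (π·r^3).
Solve for T: T = (π·tau_max·r^3) / 2.
Convert to SI units:
  tau_max = 0.2958 MPa = 295800 Pa
Substitute:
  T = (π × 295800 × 0.0689^3) / 2
  T = 152 N·m
Final answer: T = 152 N·m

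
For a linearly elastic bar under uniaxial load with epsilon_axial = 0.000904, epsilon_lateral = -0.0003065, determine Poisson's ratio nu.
Model: a linearly elastic bar under uniaxial load, so epsilon_lateral = -nu·epsilon_axial.
Solve for nu: nu = -epsilon_lateral / epsilon_axial.
Substitute:
  nu = -(-0.0003065) / 0.000904
  nu = 0.339
Final answer: nu = 0.339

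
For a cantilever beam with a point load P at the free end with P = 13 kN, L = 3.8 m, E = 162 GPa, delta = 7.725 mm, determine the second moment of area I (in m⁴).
Model: a cantilever beam with a point load P at the free end, so delta = (P·L^3) / (3·E·I).
Solve for I: I = (P·L^3) / (3·delta·E).
Convert to SI units:
  P = 13 kN = 13000 N
  E = 162 GPa = 1.62 × 10¹¹ Pa
  delta = 7.725 mm = 0.007725 m
Substitute:
  I = (13000 × 3.8^3) / (3 × 0.007725 × (1.62 × 10¹¹))
  I = 0.00019 m⁴
Final answer: I = 0.00019 m⁴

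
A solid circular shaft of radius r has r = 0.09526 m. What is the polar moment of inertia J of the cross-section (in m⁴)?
Model: a solid circular shaft of radius r, so J = (π·r^4) / 2.
Substitute:
  J = (π × 0.09526^4) / 2
  J = 0.0001293 m⁴
Final answer: J = 0.0001293 m⁴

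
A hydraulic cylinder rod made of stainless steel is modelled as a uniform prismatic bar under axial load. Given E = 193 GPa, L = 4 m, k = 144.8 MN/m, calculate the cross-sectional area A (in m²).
Model: a uniform prismatic bar under axial load, so k = (A·E) / L.
Solve for A: A = (k·L) / E.
Convert to SI units:
  E = 193 GPa = 1.93 × 10¹¹ Pa
  k = 144.8 MN/m = 1.448 × 10⁸ N/m
Substitute:
  A = ((1.448 × 10⁸) × 4) / (1.93 × 10¹¹)
  A = 0.003001 m²
Final answer: A = 0.003001 m²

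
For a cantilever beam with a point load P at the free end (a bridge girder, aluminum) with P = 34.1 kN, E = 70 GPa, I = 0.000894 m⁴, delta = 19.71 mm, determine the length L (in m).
Model: a cantilever beam with a point load P at the free end, so delta = (P·L^3) / (3·E·I).
Solve for L: L = ((3·delta·E·I) / P)^(1/3).
Convert to SI units:
  P = 34.1 kN = 34100 N
  E = 70 GPa = 7 × 10¹⁰ Pa
  delta = 19.71 mm = 0.01971 m
Substitute:
  L = ((3 × 0.01971 × (7 × 10¹⁰) × 0.000894) / 34100)^(1/3)
  L = 4.77 m
Final answer: L = 4.77 m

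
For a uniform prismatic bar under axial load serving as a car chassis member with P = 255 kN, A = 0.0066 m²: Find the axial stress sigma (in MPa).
Model: a uniform prismatic bar under axial load, so sigma = P / A.
Convert to SI units:
  P = 255 kN = 255000 N
Substitute:
  sigma = 255000 / 0.0066
  sigma = 3.864 × 10⁷ Pa
Convert: sigma = 3.864 × 10⁷ Pa = 38.64 MPa
Final answer: sigma = 38.64 MPa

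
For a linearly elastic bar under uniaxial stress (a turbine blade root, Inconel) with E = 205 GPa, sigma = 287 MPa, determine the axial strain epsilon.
Model: a linearly elastic bar under uniaxial stress, so sigma = E·epsilon.
Solve for epsilon: epsilon = sigma / E.
Convert to SI units:
  E = 205 GPa = 2.05 × 10¹¹ Pa
  sigma = 287 MPa = 2.87 × 10⁸ Pa
Substitute:
  epsilon = (2.87 × 10⁸) / (2.05 × 10¹¹)
  epsilon = 0.0014
Final answer: epsilon = 0.0014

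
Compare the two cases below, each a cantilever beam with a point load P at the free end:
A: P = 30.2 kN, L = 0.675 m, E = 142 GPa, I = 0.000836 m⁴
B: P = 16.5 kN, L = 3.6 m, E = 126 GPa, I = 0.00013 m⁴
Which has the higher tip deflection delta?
Model: a cantilever beam with a point load P at the free end, so delta = (P·L^3) / (3·E·I) (SI units).
  A: delta = (30200 × 0.675^3) / (3 × (1.42 × 10¹¹) × 0.000836) = 2.608 × 10⁻⁵ m = 0.02608 mm
  B: delta = (16500 × 3.6^3) / (3 × (1.26 × 10¹¹) × 0.00013) = 0.01567 m = 15.67 mm
15.67 mm > 0.02608 mm, so B is larger.
Final answer: B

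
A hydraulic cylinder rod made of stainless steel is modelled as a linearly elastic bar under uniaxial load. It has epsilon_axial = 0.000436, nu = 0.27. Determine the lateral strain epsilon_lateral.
Model: a linearly elastic bar under uniaxial load, so epsilon_lateral = -nu·epsilon_axial.
Substitute:
  epsilon_lateral = -(0.27 × 0.000436)
  epsilon_lateral = -0.0001177
Final answer: epsilon_lateral = -0.0001177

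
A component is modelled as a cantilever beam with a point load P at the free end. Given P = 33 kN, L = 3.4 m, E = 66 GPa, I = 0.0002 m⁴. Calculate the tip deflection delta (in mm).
Model: a cantilever beam with a point load P at the free end, so delta = (P·L^3) / (3·E·I).
Convert to SI units:
  P = 33 kN = 33000 N
  E = 66 GPa = 6.6 × 10¹⁰ Pa
Substitute:
  delta = (33000 × 3.4^3) / (3 × (6.6 × 10¹⁰) × 0.0002)
  delta = 0.03275 m
Convert: delta = 0.03275 m = 32.75 mm
Final answer: delta = 32.75 mm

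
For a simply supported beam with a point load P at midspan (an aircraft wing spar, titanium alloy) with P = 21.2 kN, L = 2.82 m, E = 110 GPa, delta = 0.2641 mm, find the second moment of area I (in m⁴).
Model: a simply supported beam with a point load P at midspan, so delta = (P·L^3) / (48·E·I).
Solve for I: I = (P·L^3) / (48·delta·E).
Convert to SI units:
  P = 21.2 kN = 21200 N
  E = 110 GPa = 1.1 × 10¹¹ Pa
  delta = 0.2641 mm = 0.0002641 m
Substitute:
  I = (21200 × 2.82^3) / (48 × 0.0002641 × (1.1 × 10¹¹))
  I = 0.0003409 m⁴
Final answer: I = 0.0003409 m⁴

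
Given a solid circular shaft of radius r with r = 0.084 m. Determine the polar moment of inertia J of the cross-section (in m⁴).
Model: a solid circular shaft of radius r, so J = (π·r^4) / 2.
Substitute:
  J = (π × 0.084^4) / 2
  J = 7.821 × 10⁻⁵ m⁴
Final answer: J = 7.821 × 10⁻⁵ m⁴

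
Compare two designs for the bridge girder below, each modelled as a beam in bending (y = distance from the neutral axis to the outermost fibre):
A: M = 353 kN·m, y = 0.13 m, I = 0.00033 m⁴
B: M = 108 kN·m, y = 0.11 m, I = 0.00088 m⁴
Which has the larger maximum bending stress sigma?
Model: a beam in bending (y = distance from the neutral axis to the outermost fibre), so sigma = (M·y) / I (SI units).
  A: sigma = (353000 × 0.13) / 0.00033 = 1.391 × 10⁸ Pa = 139.1 MPa
  B: sigma = (108000 × 0.11) / 0.00088 = 1.35 × 10⁷ Pa = 13.5 MPa
139.1 MPa > 13.5 MPa, so A is larger.
Final answer: A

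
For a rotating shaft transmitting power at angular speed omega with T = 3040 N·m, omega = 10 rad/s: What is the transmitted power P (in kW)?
Model: a rotating shaft transmitting power at angular speed omega, so P = T·omega.
Substitute:
  P = 3040 × 10
  P = 30400 W
Convert: P = 30400 W = 30.4 kW
Final answer: P = 30.4 kW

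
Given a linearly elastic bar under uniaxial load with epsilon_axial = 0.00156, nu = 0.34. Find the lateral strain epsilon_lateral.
Model: a linearly elastic bar under uniaxial load, so epsilon_lateral = -nu·epsilon_axial.
Substitute:
  epsilon_lateral = -(0.34 × 0.00156)
  epsilon_lateral = -0.0005304
Final answer: epsilon_lateral = -0.0005304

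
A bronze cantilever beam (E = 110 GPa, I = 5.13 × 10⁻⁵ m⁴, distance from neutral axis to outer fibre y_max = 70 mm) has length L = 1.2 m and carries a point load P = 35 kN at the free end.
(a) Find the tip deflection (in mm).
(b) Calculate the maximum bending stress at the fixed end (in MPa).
(a) Tip deflection of a cantilever with an end point load: δ = P·L^3 / (3·E·I). Convert P = 35 kN = 35000 N, E = 110 GPa = 1.1 × 10¹¹ Pa.
  δ = (35000 × 1.2^3) / (3 × (1.1 × 10¹¹) × (5.13 × 10⁻⁵)) = 0.003573 m = 3.573 mm
(b) Maximum bending moment at the fixed end: M = P·L = 35000 × 1.2 = 42000 N·m. Convert y_max = 70 mm = 0.07 m.
  σ = M·y_max / I = (42000 × 0.07) / (5.13 × 10⁻⁵) = 5.731 × 10⁷ Pa = 57.31 MPa
Final answer: (a) δ = 3.573 mm, (b) σ = 57.31 MPa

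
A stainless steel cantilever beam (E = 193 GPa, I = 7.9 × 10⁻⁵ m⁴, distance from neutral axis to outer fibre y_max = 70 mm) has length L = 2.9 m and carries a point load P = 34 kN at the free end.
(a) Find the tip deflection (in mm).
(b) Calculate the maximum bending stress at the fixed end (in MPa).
(a) Tip deflection of a cantilever with an end point load: δ = P·L^3 / (3·E·I). Convert P = 34 kN = 34000 N, E = 193 GPa = 1.93 × 10¹¹ Pa.
  δ = (34000 × 2.9^3) / (3 × (1.93 × 10¹¹) × (7.9 × 10⁻⁵)) = 0.01813 m = 18.13 mm
(b) Maximum bending moment at the fixed end: M = P·L = 34000 × 2.9 = 98600 N·m. Convert y_max = 70 mm = 0.07 m.
  σ = M·y_max / I = (98600 × 0.07) / (7.9 × 10⁻⁵) = 8.737 × 10⁷ Pa = 87.37 MPa
Final answer: (a) δ = 18.13 mm, (b) σ = 87.37 MPa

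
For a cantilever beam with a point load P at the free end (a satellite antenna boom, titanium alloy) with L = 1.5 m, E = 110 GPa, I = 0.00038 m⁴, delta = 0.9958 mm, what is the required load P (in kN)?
Model: a cantilever beam with a point load P at the free end, so delta = (P·L^3) / (3·E·I).
Solve for P: P = (3·delta·E·I) / L^3.
Convert to SI units:
  E = 110 GPa = 1.1 × 10¹¹ Pa
  delta = 0.9958 mm = 0.0009958 m
Substitute:
  P = (3 × 0.0009958 × (1.1 × 10¹¹) × 0.00038) / 1.5^3
  P = 37000 N
Convert: P = 37000 N = 37 kN
Final answer: P = 37 kN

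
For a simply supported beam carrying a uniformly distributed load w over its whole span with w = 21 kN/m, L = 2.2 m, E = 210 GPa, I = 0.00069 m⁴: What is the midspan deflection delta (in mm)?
Model: a simply supported beam carrying a uniformly distributed load w over its whole span, so delta = (5·w·L^4) / (384·E·I).
Convert to SI units:
  w = 21 kN/m = 21000 N/m
  E = 210 GPa = 2.1 × 10¹¹ Pa
Substitute:
  delta = (5 × 21000 × 2.2^4) / (384 × (2.1 × 10¹¹) × 0.00069)
  delta = 4.421 × 10⁻⁵ m
Convert: delta = 4.421 × 10⁻⁵ m = 0.04421 mm
Final answer: delta = 0.04421 mm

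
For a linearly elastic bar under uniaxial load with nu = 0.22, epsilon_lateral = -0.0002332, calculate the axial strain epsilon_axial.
Model: a linearly elastic bar under uniaxial load, so epsilon_lateral = -nu·epsilon_axial.
Solve for epsilon_axial: epsilon_axial = -epsilon_lateral / nu.
Substitute:
  epsilon_axial = -(-0.0002332) / 0.22
  epsilon_axial = 0.00106
Final answer: epsilon_axial = 0.00106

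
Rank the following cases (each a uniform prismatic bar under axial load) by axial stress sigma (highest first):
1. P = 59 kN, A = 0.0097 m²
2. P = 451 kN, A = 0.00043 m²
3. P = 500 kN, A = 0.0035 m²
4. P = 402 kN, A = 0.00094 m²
Model: a uniform prismatic bar under axial load, so sigma = P / A (SI units).
  Case 1: sigma = 59000 / 0.0097 = 6.082 × 10⁶ Pa = 6.082 MPa
  Case 2: sigma = 451000 / 0.00043 = 1.049 × 10⁹ Pa = 1049 MPa
  Case 3: sigma = 500000 / 0.0035 = 1.429 × 10⁸ Pa = 142.9 MPa
  Case 4: sigma = 402000 / 0.00094 = 4.277 × 10⁸ Pa = 427.7 MPa
Ordering: 1049 MPa (case 2) > 427.7 MPa (case 4) > 142.9 MPa (case 3) > 6.082 MPa (case 1)
Final answer: 2, 4, 3, 1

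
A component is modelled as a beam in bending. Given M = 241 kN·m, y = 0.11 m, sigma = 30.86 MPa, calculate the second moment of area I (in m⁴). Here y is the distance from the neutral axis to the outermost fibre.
Model: a beam in bending, so sigma = (M·y) / I.
Solve for I: I = (M·y) / sigma.
Convert to SI units:
  M = 241 kN·m = 241000 N·m
  sigma = 30.86 MPa = 3.086 × 10⁷ Pa
Substitute:
  I = (241000 × 0.11) / (3.086 × 10⁷)
  I = 0.000859 m⁴
Final answer: I = 0.000859 m⁴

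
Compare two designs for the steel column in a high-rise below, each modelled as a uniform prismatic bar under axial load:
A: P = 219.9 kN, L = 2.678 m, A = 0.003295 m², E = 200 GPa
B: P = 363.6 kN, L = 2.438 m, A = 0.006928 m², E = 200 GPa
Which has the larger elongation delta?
Model: a uniform prismatic bar under axial load, so delta = (P·L) / (A·E) (SI units).
  A: delta = (219900 × 2.678) / (0.003295 × (2 × 10¹¹)) = 0.0008936 m = 0.8936 mm
  B: delta = (363600 × 2.438) / (0.006928 × (2 × 10¹¹)) = 0.0006398 m = 0.6398 mm
0.8936 mm > 0.6398 mm, so A is larger.
Final answer: A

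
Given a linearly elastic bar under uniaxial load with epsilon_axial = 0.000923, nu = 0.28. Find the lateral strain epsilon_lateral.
Model: a linearly elastic bar under uniaxial load, so epsilon_lateral = -nu·epsilon_axial.
Substitute:
  epsilon_lateral = -(0.28 × 0.000923)
  epsilon_lateral = -0.0002584
Final answer: epsilon_lateral = -0.0002584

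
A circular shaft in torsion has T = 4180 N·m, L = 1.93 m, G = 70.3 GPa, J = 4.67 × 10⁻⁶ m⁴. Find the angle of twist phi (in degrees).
Model: a circular shaft in torsion, so phi = (T·L) / (G·J).
Convert to SI units:
  G = 70.3 GPa = 7.03 × 10¹⁰ Pa
Substitute:
  phi = (4180 × 1.93) / ((7.03 × 10¹⁰) × (4.67 × 10⁻⁶))
  phi = 0.02457 rad
Convert to degrees: phi = 0.02457 × 180/π = 1.408°
Final answer: phi = 1.408°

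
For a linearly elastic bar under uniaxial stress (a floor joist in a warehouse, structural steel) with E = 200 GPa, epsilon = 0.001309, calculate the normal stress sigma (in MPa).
Model: a linearly elastic bar under uniaxial stress, so epsilon = sigma / E.
Solve for sigma: sigma = epsilon·E.
Convert to SI units:
  E = 200 GPa = 2 × 10¹¹ Pa
Substitute:
  sigma = 0.001309 × (2 × 10¹¹)
  sigma = 2.618 × 10⁸ Pa
Convert: sigma = 2.618 × 10⁸ Pa = 261.8 MPa
Final answer: sigma = 261.8 MPa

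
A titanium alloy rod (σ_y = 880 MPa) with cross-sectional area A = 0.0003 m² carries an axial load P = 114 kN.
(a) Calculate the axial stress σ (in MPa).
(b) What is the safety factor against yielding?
(a) Axial stress σ = P/A. Convert P = 114 kN = 114000 N.
  σ = 114000 / 0.0003 = 3.8 × 10⁸ Pa = 380 MPa
(b) Safety factor SF = σ_y/σ = 880 / 380 = 2.316
Final answer: (a) σ = 380 MPa, (b) SF = 2.316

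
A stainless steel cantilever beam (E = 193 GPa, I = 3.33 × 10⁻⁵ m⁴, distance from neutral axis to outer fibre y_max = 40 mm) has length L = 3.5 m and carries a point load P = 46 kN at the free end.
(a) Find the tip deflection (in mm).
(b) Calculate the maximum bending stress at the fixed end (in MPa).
(a) Tip deflection of a cantilever with an end point load: δ = P·L^3 / (3·E·I). Convert P = 46 kN = 46000 N, E = 193 GPa = 1.93 × 10¹¹ Pa.
  δ = (46000 × 3.5^3) / (3 × (1.93 × 10¹¹) × (3.33 × 10⁻⁵)) = 0.1023 m = 102.3 mm
(b) Maximum bending moment at the fixed end: M = P·L = 46000 × 3.5 = 161000 N·m. Convert y_max = 40 mm = 0.04 m.
  σ = M·y_max / I = (161000 × 0.04) / (3.33 × 10⁻⁵) = 1.934 × 10⁸ Pa = 193.4 MPa
Final answer: (a) δ = 102.3 mm, (b) σ = 193.4 MPa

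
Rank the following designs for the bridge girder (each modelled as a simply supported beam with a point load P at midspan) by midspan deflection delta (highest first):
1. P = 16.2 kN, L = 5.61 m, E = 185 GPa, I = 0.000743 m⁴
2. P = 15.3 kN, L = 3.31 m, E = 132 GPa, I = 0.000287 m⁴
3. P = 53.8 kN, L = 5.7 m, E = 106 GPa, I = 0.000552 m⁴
Model: a simply supported beam with a point load P at midspan, so delta = (P·L^3) / (48·E·I) (SI units).
  Case 1: delta = (16200 × 5.61^3) / (48 × (1.85 × 10¹¹) × 0.000743) = 0.0004335 m = 0.4335 mm
  Case 2: delta = (15300 × 3.31^3) / (48 × (1.32 × 10¹¹) × 0.000287) = 0.0003051 m = 0.3051 mm
  Case 3: delta = (53800 × 5.7^3) / (48 × (1.06 × 10¹¹) × 0.000552) = 0.003547 m = 3.547 mm
Ordering: 3.547 mm (case 3) > 0.4335 mm (case 1) > 0.3051 mm (case 2)
Final answer: 3, 1, 2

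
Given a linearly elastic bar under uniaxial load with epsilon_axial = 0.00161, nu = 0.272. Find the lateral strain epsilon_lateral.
Model: a linearly elastic bar under uniaxial load, so epsilon_lateral = -nu·epsilon_axial.
Substitute:
  epsilon_lateral = -(0.272 × 0.00161)
  epsilon_lateral = -0.0004379
Final answer: epsilon_lateral = -0.0004379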